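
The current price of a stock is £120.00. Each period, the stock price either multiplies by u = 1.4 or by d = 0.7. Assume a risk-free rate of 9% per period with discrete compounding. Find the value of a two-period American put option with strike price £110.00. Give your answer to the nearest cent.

Risk-neutral probability p = (1 + 0.09 − 0.7)/(1.4 − 0.7) = 0.3900/0.7000 = 0.5571
Terminal stock prices: S_uu = 235.2, S_ud = 117.6, S_dd = 58.8
Terminal payoffs (K − S): max(-125.2, 0) = 0, max(-7.6, 0) = 0, max(51.2, 0) = 51.2
Node u (S = 168): continuation = 1/1.09·[0.5571·0.0000 + 0.4429·0.0000] = 0.0000; exercise value = 0.0000 ≤ continuation, so V_u = 0.0000
Node d (S = 84): continuation = 1/1.09·[0.5571·0.0000 + 0.4429·51.2000] = 20.8021; exercise value = 26.0000 > continuation, so V_d = 26.0000 (exercise)
Node 0 (S = 120): continuation = 1/1.09·[0.5571·0.0000 + 0.4429·26.0000] = 10.5636; exercise value = 0.0000 ≤ continuation, so V_0 = 10.5636

£10.56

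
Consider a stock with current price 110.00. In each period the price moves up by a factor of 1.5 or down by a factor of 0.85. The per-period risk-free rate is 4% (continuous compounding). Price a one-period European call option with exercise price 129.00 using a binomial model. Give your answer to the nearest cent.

Risk-neutral probability p = (e^0.04 − 0.85)/(1.5 − 0.85) = 0.1908/0.6500 = 0.2936
Terminal stock prices: S_u = 165, S_d = 93.5
Terminal payoffs (S − K): max(36, 0) = 36, max(-35.5, 0) = 0
Node 0 (S = 110): V_0 = e^(−0.04)·[0.2936·36.0000 + 0.7064·0.0000] = 10.1536

10.15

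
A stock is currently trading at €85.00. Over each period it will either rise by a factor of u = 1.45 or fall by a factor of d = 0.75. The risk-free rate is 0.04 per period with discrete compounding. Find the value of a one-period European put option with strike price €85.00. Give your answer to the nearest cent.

Risk-neutral probability p = (1 + 0.04 − 0.75)/(1.45 − 0.75) = 0.2900/0.7000 = 0.4143
Terminal stock prices: S_u = 123.2, S_d = 63.75
Terminal payoffs (K − S): max(-38.25, 0) = 0, max(21.25, 0) = 21.25
Node 0 (S = 85): V_0 = 1/1.04·[0.4143·0.0000 + 0.5857·21.2500] = 11.9677

€11.97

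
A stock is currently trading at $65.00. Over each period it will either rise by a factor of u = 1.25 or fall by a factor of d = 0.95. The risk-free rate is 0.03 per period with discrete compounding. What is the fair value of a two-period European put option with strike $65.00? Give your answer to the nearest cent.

Risk-neutral probability p = (1 + 0.03 − 0.95)/(1.25 − 0.95) = 0.0800/0.3000 = 0.2667
Terminal stock prices: S_uu = 101.6, S_ud = 77.19, S_dd = 58.66
Terminal payoffs (K − S): max(-36.56, 0) = 0, max(-12.19, 0) = 0, max(6.337, 0) = 6.337
Node u (S = 81.25): V_u = 1/1.03·[0.2667·0.0000 + 0.7333·0.0000] = 0.0000
Node d (S = 61.75): V_d = 1/1.03·[0.2667·0.0000 + 0.7333·6.3375] = 4.5121
Node 0 (S = 65): V_0 = 1/1.03·[0.2667·0.0000 + 0.7333·4.5121] = 3.2125

$3.21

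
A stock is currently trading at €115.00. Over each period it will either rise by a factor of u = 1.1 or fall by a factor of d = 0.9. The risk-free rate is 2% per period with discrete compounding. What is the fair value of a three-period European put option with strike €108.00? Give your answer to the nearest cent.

€2.96

Risk-neutral probability p = (1 + 0.02 − 0.9)/(1.1 − 0.9) = 0.1200/0.2000 = 0.6000
Terminal stock prices: S_uuu = 153.1, S_uud = 125.2, S_udd = 102.5, S_ddd = 83.84
Terminal payoffs (K − S): max(-45.07, 0) = 0, max(-17.24, 0) = 0, max(5.535, 0) = 5.535, max(24.16, 0) = 24.16
Node uu (S = 139.2): V_uu = 1/1.02·[0.6000·0.0000 + 0.4000·0.0000] = 0.0000
Node ud (S = 113.9): V_ud = 1/1.02·[0.6000·0.0000 + 0.4000·5.5350] = 2.1706
Node dd (S = 93.15): V_dd = 1/1.02·[0.6000·5.5350 + 0.4000·24.1650] = 12.7324
Node u (S = 126.5): V_u = 1/1.02·[0.6000·0.0000 + 0.4000·2.1706] = 0.8512
Node d (S = 103.5): V_d = 1/1.02·[0.6000·2.1706 + 0.4000·12.7324] = 6.2699
Node 0 (S = 115): V_0 = 1/1.02·[0.6000·0.8512 + 0.4000·6.2699] = 2.9595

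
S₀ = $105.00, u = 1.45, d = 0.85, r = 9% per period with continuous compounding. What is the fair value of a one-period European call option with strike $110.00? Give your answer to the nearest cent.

Risk-neutral probability p = (e^0.09 − 0.85)/(1.45 − 0.85) = 0.2442/0.6000 = 0.4070
Terminal stock prices: S_u = 152.2, S_d = 89.25
Terminal payoffs (S − K): max(42.25, 0) = 42.25, max(-20.75, 0) = 0
Node 0 (S = 105): V_0 = e^(−0.09)·[0.4070·42.2500 + 0.5930·0.0000] = 15.7141

$15.71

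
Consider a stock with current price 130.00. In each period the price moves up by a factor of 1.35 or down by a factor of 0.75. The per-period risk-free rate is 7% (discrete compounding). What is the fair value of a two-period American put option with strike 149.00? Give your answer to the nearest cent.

26.24

Risk-neutral probability p = (1 + 0.07 − 0.75)/(1.35 − 0.75) = 0.3200/0.6000 = 0.5333
Terminal stock prices: S_uu = 236.9, S_ud = 131.6, S_dd = 73.12
Terminal payoffs (K − S): max(-87.93, 0) = 0, max(17.38, 0) = 17.38, max(75.88, 0) = 75.88
Node u (S = 175.5): continuation = 1/1.07·[0.5333·0.0000 + 0.4667·17.3750] = 7.5779; exercise value = 0.0000 ≤ continuation, so V_u = 7.5779
Node d (S = 97.5): continuation = 1/1.07·[0.5333·17.3750 + 0.4667·75.8750] = 41.7523; exercise value = 51.5000 > continuation, so V_d = 51.5000 (exercise)
Node 0 (S = 130): continuation = 1/1.07·[0.5333·7.5779 + 0.4667·51.5000] = 26.2382; exercise value = 19.0000 ≤ continuation, so V_0 = 26.2382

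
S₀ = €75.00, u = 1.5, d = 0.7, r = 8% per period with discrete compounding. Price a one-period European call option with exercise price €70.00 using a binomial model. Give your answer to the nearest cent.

Risk-neutral probability p = (1 + 0.08 − 0.7)/(1.5 − 0.7) = 0.3800/0.8000 = 0.4750
Terminal stock prices: S_u = 112.5, S_d = 52.5
Terminal payoffs (S − K): max(42.5, 0) = 42.5, max(-17.5, 0) = 0
Node 0 (S = 75): V_0 = 1/1.08·[0.4750·42.5000 + 0.5250·0.0000] = 18.6921

€18.69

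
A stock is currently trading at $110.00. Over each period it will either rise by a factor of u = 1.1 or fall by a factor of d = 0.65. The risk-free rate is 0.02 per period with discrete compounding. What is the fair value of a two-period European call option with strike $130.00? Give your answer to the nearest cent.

$2.01

Risk-neutral probability p = (1 + 0.02 − 0.65)/(1.1 − 0.65) = 0.3700/0.4500 = 0.8222
Terminal stock prices: S_uu = 133.1, S_ud = 78.65, S_dd = 46.48
Terminal payoffs (S − K): max(3.1, 0) = 3.1, max(-51.35, 0) = 0, max(-83.53, 0) = 0
Node u (S = 121): V_u = 1/1.02·[0.8222·3.1000 + 0.1778·0.0000] = 2.4989
Node d (S = 71.5): V_d = 1/1.02·[0.8222·0.0000 + 0.1778·0.0000] = 0.0000
Node 0 (S = 110): V_0 = 1/1.02·[0.8222·2.4989 + 0.1778·0.0000] = 2.0144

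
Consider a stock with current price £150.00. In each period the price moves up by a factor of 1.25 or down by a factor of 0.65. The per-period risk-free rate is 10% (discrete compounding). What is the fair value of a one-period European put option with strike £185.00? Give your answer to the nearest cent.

£19.89

Risk-neutral probability p = (1 + 0.1 − 0.65)/(1.25 − 0.65) = 0.4500/0.6000 = 0.7500
Terminal stock prices: S_u = 187.5, S_d = 97.5
Terminal payoffs (K − S): max(-2.5, 0) = 0, max(87.5, 0) = 87.5
Node 0 (S = 150): V_0 = 1/1.1·[0.7500·0.0000 + 0.2500·87.5000] = 19.8864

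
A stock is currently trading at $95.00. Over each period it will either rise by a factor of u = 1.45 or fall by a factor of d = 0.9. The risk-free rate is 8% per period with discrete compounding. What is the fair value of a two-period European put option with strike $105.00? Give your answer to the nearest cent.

Risk-neutral probability p = (1 + 0.08 − 0.9)/(1.45 − 0.9) = 0.1800/0.5500 = 0.3273
Terminal stock prices: S_uu = 199.7, S_ud = 124, S_dd = 76.95
Terminal payoffs (K − S): max(-94.74, 0) = 0, max(-18.98, 0) = 0, max(28.05, 0) = 28.05
Node u (S = 137.8): V_u = 1/1.08·[0.3273·0.0000 + 0.6727·0.0000] = 0.0000
Node d (S = 85.5): V_d = 1/1.08·[0.3273·0.0000 + 0.6727·28.0500] = 17.4722
Node 0 (S = 95): V_0 = 1/1.08·[0.3273·0.0000 + 0.6727·17.4722] = 10.8834

$10.88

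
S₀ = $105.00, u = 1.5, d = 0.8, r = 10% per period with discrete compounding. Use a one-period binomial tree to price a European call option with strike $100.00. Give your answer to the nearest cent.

Risk-neutral probability p = (1 + 0.1 − 0.8)/(1.5 − 0.8) = 0.3000/0.7000 = 0.4286
Terminal stock prices: S_u = 157.5, S_d = 84
Terminal payoffs (S − K): max(57.5, 0) = 57.5, max(-16, 0) = 0
Node 0 (S = 105): V_0 = 1/1.1·[0.4286·57.5000 + 0.5714·0.0000] = 22.4026

$22.40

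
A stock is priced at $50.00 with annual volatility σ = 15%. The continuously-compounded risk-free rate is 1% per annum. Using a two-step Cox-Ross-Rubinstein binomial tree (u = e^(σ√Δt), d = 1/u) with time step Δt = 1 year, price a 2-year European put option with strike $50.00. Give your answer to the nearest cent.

CRR parameters: u = e^(σ√Δt) = e^(0.15·√1) = 1.1618, d = 1/u = 0.8607
Per-period rate: rΔt = 0.01·1 = 0.01, so R = e^0.01 = 1.0101
Risk-neutral probability p = (e^0.01 − 0.8607)/(1.1618 − 0.8607) = 0.1493/0.3011 = 0.4959
Terminal stock prices: S_uu = 67.49, S_ud = 50, S_dd = 37.04
Terminal payoffs (K − S): max(-17.49, 0) = 0, max(0, 0) = 0, max(12.96, 0) = 12.96
Node u (S = 58.09): V_u = e^(−0.01)·[0.4959·0.0000 + 0.5041·0.0000] = 0.0000
Node d (S = 43.04): V_d = e^(−0.01)·[0.4959·0.0000 + 0.5041·12.9591] = 6.4671
Node 0 (S = 50): V_0 = e^(−0.01)·[0.4959·0.0000 + 0.5041·6.4671] = 3.2273

$3.23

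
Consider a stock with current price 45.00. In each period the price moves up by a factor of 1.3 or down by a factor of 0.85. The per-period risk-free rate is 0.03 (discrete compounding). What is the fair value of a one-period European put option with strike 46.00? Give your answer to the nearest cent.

4.51

Risk-neutral probability p = (1 + 0.03 − 0.85)/(1.3 − 0.85) = 0.1800/0.4500 = 0.4000
Terminal stock prices: S_u = 58.5, S_d = 38.25
Terminal payoffs (K − S): max(-12.5, 0) = 0, max(7.75, 0) = 7.75
Node 0 (S = 45): V_0 = 1/1.03·[0.4000·0.0000 + 0.6000·7.7500] = 4.5146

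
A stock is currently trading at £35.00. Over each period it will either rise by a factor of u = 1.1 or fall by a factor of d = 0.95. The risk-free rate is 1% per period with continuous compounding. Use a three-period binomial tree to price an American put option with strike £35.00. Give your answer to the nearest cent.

Risk-neutral probability p = (e^0.01 − 0.95)/(1.1 − 0.95) = 0.0601/0.1500 = 0.4003
Terminal stock prices: S_uuu = 46.59, S_uud = 40.23, S_udd = 34.75, S_ddd = 30.01
Terminal payoffs (K − S): max(-11.59, 0) = 0, max(-5.233, 0) = 0, max(0.2538, 0) = 0.2538, max(4.992, 0) = 4.992
Node uu (S = 42.35): continuation = e^(−0.01)·[0.4003·0.0000 + 0.5997·0.0000] = 0.0000; exercise value = 0.0000 ≤ continuation, so V_uu = 0.0000
Node ud (S = 36.57): continuation = e^(−0.01)·[0.4003·0.0000 + 0.5997·0.2538] = 0.1507; exercise value = 0.0000 ≤ continuation, so V_ud = 0.1507
Node dd (S = 31.59): continuation = e^(−0.01)·[0.4003·0.2538 + 0.5997·4.9919] = 3.0642; exercise value = 3.4125 > continuation, so V_dd = 3.4125 (exercise)
Node u (S = 38.5): continuation = e^(−0.01)·[0.4003·0.0000 + 0.5997·0.1507] = 0.0894; exercise value = 0.0000 ≤ continuation, so V_u = 0.0894
Node d (S = 33.25): continuation = e^(−0.01)·[0.4003·0.1507 + 0.5997·3.4125] = 2.0857; exercise value = 1.7500 ≤ continuation, so V_d = 2.0857
Node 0 (S = 35): continuation = e^(−0.01)·[0.4003·0.0894 + 0.5997·2.0857] = 1.2737; exercise value = 0.0000 ≤ continuation, so V_0 = 1.2737

£1.27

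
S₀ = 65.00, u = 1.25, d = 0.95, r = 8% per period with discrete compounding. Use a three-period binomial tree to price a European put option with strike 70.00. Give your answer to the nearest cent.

2.06

Risk-neutral probability p = (1 + 0.08 − 0.95)/(1.25 − 0.95) = 0.1300/0.3000 = 0.4333
Terminal stock prices: S_uuu = 127, S_uud = 96.48, S_udd = 73.33, S_ddd = 55.73
Terminal payoffs (K − S): max(-56.95, 0) = 0, max(-26.48, 0) = 0, max(-3.328, 0) = 0, max(14.27, 0) = 14.27
Node uu (S = 101.6): V_uu = 1/1.08·[0.4333·0.0000 + 0.5667·0.0000] = 0.0000
Node ud (S = 77.19): V_ud = 1/1.08·[0.4333·0.0000 + 0.5667·0.0000] = 0.0000
Node dd (S = 58.66): V_dd = 1/1.08·[0.4333·0.0000 + 0.5667·14.2706] = 7.4877
Node u (S = 81.25): V_u = 1/1.08·[0.4333·0.0000 + 0.5667·0.0000] = 0.0000
Node d (S = 61.75): V_d = 1/1.08·[0.4333·0.0000 + 0.5667·7.4877] = 3.9287
Node 0 (S = 65): V_0 = 1/1.08·[0.4333·0.0000 + 0.5667·3.9287] = 2.0614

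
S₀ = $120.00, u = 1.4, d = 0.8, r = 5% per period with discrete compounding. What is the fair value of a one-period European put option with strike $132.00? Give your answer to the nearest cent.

Risk-neutral probability p = (1 + 0.05 − 0.8)/(1.4 − 0.8) = 0.2500/0.6000 = 0.4167
Terminal stock prices: S_u = 168, S_d = 96
Terminal payoffs (K − S): max(-36, 0) = 0, max(36, 0) = 36
Node 0 (S = 120): V_0 = 1/1.05·[0.4167·0.0000 + 0.5833·36.0000] = 20.0000

$20.00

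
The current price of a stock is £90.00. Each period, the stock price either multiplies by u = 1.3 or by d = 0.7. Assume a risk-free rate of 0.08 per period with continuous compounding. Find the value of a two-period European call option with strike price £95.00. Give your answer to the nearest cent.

£19.86

Risk-neutral probability p = (e^0.08 − 0.7)/(1.3 − 0.7) = 0.3833/0.6000 = 0.6388
Terminal stock prices: S_uu = 152.1, S_ud = 81.9, S_dd = 44.1
Terminal payoffs (S − K): max(57.1, 0) = 57.1, max(-13.1, 0) = 0, max(-50.9, 0) = 0
Node u (S = 117): V_u = e^(−0.08)·[0.6388·57.1000 + 0.3612·0.0000] = 33.6717
Node d (S = 63): V_d = e^(−0.08)·[0.6388·0.0000 + 0.3612·0.0000] = 0.0000
Node 0 (S = 90): V_0 = e^(−0.08)·[0.6388·33.6717 + 0.3612·0.0000] = 19.8561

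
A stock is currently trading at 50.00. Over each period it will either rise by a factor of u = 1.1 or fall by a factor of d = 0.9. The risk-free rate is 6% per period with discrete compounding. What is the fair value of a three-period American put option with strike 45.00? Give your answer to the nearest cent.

Risk-neutral probability p = (1 + 0.06 − 0.9)/(1.1 − 0.9) = 0.1600/0.2000 = 0.8000
Terminal stock prices: S_uuu = 66.55, S_uud = 54.45, S_udd = 44.55, S_ddd = 36.45
Terminal payoffs (K − S): max(-21.55, 0) = 0, max(-9.45, 0) = 0, max(0.45, 0) = 0.45, max(8.55, 0) = 8.55
Node uu (S = 60.5): continuation = 1/1.06·[0.8000·0.0000 + 0.2000·0.0000] = 0.0000; exercise value = 0.0000 ≤ continuation, so V_uu = 0.0000
Node ud (S = 49.5): continuation = 1/1.06·[0.8000·0.0000 + 0.2000·0.4500] = 0.0849; exercise value = 0.0000 ≤ continuation, so V_ud = 0.0849
Node dd (S = 40.5): continuation = 1/1.06·[0.8000·0.4500 + 0.2000·8.5500] = 1.9528; exercise value = 4.5000 > continuation, so V_dd = 4.5000 (exercise)
Node u (S = 55): continuation = 1/1.06·[0.8000·0.0000 + 0.2000·0.0849] = 0.0160; exercise value = 0.0000 ≤ continuation, so V_u = 0.0160
Node d (S = 45): continuation = 1/1.06·[0.8000·0.0849 + 0.2000·4.5000] = 0.9131; exercise value = 0.0000 ≤ continuation, so V_d = 0.9131
Node 0 (S = 50): continuation = 1/1.06·[0.8000·0.0160 + 0.2000·0.9131] = 0.1844; exercise value = 0.0000 ≤ continuation, so V_0 = 0.1844

0.18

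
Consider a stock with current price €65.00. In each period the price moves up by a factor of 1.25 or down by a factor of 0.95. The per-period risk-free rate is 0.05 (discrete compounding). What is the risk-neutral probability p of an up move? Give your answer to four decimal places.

Risk-neutral probability p = (1 + 0.05 − 0.95)/(1.25 − 0.95) = 0.1000/0.3000 = 0.3333

p = 0.3333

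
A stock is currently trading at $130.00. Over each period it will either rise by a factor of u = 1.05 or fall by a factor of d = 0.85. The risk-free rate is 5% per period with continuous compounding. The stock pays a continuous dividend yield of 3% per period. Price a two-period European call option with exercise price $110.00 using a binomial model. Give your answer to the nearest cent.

$23.22

Per-period risk-free factor R = e^0.05 = 1.0513; dividend-adjusted growth = e^(0.05−0.03) = 1.0202.
Risk-neutral probability p = (1.0202 − 0.85)/(1.05 − 0.85) = 0.1702/0.2000 = 0.8510
Terminal stock prices: S_uu = 143.3, S_ud = 116, S_dd = 93.92
Terminal payoffs (S − K): max(33.33, 0) = 33.33, max(6.025, 0) = 6.025, max(-16.08, 0) = 0
Node u (S = 136.5): V_u = e^(−0.05)·[0.8510·33.3250 + 0.1490·6.0250] = 27.8306
Node d (S = 110.5): V_d = e^(−0.05)·[0.8510·6.0250 + 0.1490·0.0000] = 4.8773
Node 0 (S = 130): V_0 = e^(−0.05)·[0.8510·27.8306 + 0.1490·4.8773] = 23.2202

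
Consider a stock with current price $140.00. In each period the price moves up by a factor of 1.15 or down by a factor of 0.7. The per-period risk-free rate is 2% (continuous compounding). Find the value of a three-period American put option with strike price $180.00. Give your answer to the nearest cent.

$43.39

Risk-neutral probability p = (e^0.02 − 0.7)/(1.15 − 0.7) = 0.3202/0.4500 = 0.7116
Terminal stock prices: S_uuu = 212.9, S_uud = 129.6, S_udd = 78.89, S_ddd = 48.02
Terminal payoffs (K − S): max(-32.92, 0) = 0, max(50.4, 0) = 50.4, max(101.1, 0) = 101.1, max(132, 0) = 132
Node uu (S = 185.1): continuation = e^(−0.02)·[0.7116·0.0000 + 0.2884·50.3950] = 14.2482; exercise value = 0.0000 ≤ continuation, so V_uu = 14.2482
Node ud (S = 112.7): continuation = e^(−0.02)·[0.7116·50.3950 + 0.2884·101.1100] = 63.7358; exercise value = 67.3000 > continuation, so V_ud = 67.3000 (exercise)
Node dd (S = 68.6): continuation = e^(−0.02)·[0.7116·101.1100 + 0.2884·131.9800] = 107.8358; exercise value = 111.4000 > continuation, so V_dd = 111.4000 (exercise)
Node u (S = 161): continuation = e^(−0.02)·[0.7116·14.2482 + 0.2884·67.3000] = 28.9654; exercise value = 19.0000 ≤ continuation, so V_u = 28.9654
Node d (S = 98): continuation = e^(−0.02)·[0.7116·67.3000 + 0.2884·111.4000] = 78.4358; exercise value = 82.0000 > continuation, so V_d = 82.0000 (exercise)
Node 0 (S = 140): continuation = e^(−0.02)·[0.7116·28.9654 + 0.2884·82.0000] = 43.3863; exercise value = 40.0000 ≤ continuation, so V_0 = 43.3863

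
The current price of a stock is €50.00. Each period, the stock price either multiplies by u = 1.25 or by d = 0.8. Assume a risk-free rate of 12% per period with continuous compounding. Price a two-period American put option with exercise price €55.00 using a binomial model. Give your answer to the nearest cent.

€5.00

Risk-neutral probability p = (e^0.12 − 0.8)/(1.25 − 0.8) = 0.3275/0.4500 = 0.7278
Terminal stock prices: S_uu = 78.12, S_ud = 50, S_dd = 32
Terminal payoffs (K − S): max(-23.12, 0) = 0, max(5, 0) = 5, max(23, 0) = 23
Node u (S = 62.5): continuation = e^(−0.12)·[0.7278·0.0000 + 0.2722·5.0000] = 1.2072; exercise value = 0.0000 ≤ continuation, so V_u = 1.2072
Node d (S = 40): continuation = e^(−0.12)·[0.7278·5.0000 + 0.2722·23.0000] = 8.7806; exercise value = 15.0000 > continuation, so V_d = 15.0000 (exercise)
Node 0 (S = 50): continuation = e^(−0.12)·[0.7278·1.2072 + 0.2722·15.0000] = 4.4009; exercise value = 5.0000 > continuation, so V_0 = 5.0000 (exercise)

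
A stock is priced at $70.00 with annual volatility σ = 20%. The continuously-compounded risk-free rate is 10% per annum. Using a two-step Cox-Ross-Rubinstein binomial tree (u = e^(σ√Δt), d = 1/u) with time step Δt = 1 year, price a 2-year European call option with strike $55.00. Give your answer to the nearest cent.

CRR parameters: u = e^(σ√Δt) = e^(0.2·√1) = 1.2214, d = 1/u = 0.8187
Per-period rate: rΔt = 0.1·1 = 0.1, so R = e^0.1 = 1.1052
Risk-neutral probability p = (e^0.1 − 0.8187)/(1.2214 − 0.8187) = 0.2864/0.4027 = 0.7113
Terminal stock prices: S_uu = 104.4, S_ud = 70, S_dd = 46.92
Terminal payoffs (S − K): max(49.43, 0) = 49.43, max(15, 0) = 15, max(-8.078, 0) = 0
Node u (S = 85.5): V_u = e^(−0.1)·[0.7113·49.4277 + 0.2887·15.0000] = 35.7321
Node d (S = 57.31): V_d = e^(−0.1)·[0.7113·15.0000 + 0.2887·0.0000] = 9.6548
Node 0 (S = 70): V_0 = e^(−0.1)·[0.7113·35.7321 + 0.2887·9.6548] = 25.5208

$25.52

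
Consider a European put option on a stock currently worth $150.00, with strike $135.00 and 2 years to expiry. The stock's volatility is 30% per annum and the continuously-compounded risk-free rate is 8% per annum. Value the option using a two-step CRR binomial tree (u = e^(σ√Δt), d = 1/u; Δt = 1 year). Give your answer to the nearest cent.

$8.60

CRR parameters: u = e^(σ√Δt) = e^(0.3·√1) = 1.3499, d = 1/u = 0.7408
Per-period rate: rΔt = 0.08·1 = 0.08, so R = e^0.08 = 1.0833
Risk-neutral probability p = (e^0.08 − 0.7408)/(1.3499 − 0.7408) = 0.3425/0.6090 = 0.5623
Terminal stock prices: S_uu = 273.3, S_ud = 150, S_dd = 82.32
Terminal payoffs (K − S): max(-138.3, 0) = 0, max(-15, 0) = 0, max(52.68, 0) = 52.68
Node u (S = 202.5): V_u = e^(−0.08)·[0.5623·0.0000 + 0.4377·0.0000] = 0.0000
Node d (S = 111.1): V_d = e^(−0.08)·[0.5623·0.0000 + 0.4377·52.6783] = 21.2841
Node 0 (S = 150): V_0 = e^(−0.08)·[0.5623·0.0000 + 0.4377·21.2841] = 8.5996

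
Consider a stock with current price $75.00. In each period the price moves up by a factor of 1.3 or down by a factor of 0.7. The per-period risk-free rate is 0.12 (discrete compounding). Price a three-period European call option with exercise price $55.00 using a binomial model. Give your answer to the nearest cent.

Risk-neutral probability p = (1 + 0.12 − 0.7)/(1.3 − 0.7) = 0.4200/0.6000 = 0.7000
Terminal stock prices: S_uuu = 164.8, S_uud = 88.73, S_udd = 47.77, S_ddd = 25.72
Terminal payoffs (S − K): max(109.8, 0) = 109.8, max(33.73, 0) = 33.73, max(-7.225, 0) = 0, max(-29.28, 0) = 0
Node uu (S = 126.8): V_uu = 1/1.12·[0.7000·109.7750 + 0.3000·33.7250] = 77.6429
Node ud (S = 68.25): V_ud = 1/1.12·[0.7000·33.7250 + 0.3000·0.0000] = 21.0781
Node dd (S = 36.75): V_dd = 1/1.12·[0.7000·0.0000 + 0.3000·0.0000] = 0.0000
Node u (S = 97.5): V_u = 1/1.12·[0.7000·77.6429 + 0.3000·21.0781] = 54.1727
Node d (S = 52.5): V_d = 1/1.12·[0.7000·21.0781 + 0.3000·0.0000] = 13.1738
Node 0 (S = 75): V_0 = 1/1.12·[0.7000·54.1727 + 0.3000·13.1738] = 37.3866

$37.39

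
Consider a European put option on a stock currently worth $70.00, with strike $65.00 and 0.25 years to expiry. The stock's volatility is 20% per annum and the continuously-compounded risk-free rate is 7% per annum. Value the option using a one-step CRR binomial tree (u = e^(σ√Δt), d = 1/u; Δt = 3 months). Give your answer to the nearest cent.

CRR parameters: u = e^(σ√Δt) = e^(0.2·√0.25) = 1.1052, d = 1/u = 0.9048
Per-period rate: rΔt = 0.07·0.25 = 0.0175, so R = e^0.0175 = 1.0177
Risk-neutral probability p = (e^0.0175 − 0.9048)/(1.1052 − 0.9048) = 0.1128/0.2003 = 0.5631
Terminal stock prices: S_u = 77.36, S_d = 63.34
Terminal payoffs (K − S): max(-12.36, 0) = 0, max(1.661, 0) = 1.661
Node 0 (S = 70): V_0 = e^(−0.0175)·[0.5631·0.0000 + 0.4369·1.6614] = 0.7132

$0.71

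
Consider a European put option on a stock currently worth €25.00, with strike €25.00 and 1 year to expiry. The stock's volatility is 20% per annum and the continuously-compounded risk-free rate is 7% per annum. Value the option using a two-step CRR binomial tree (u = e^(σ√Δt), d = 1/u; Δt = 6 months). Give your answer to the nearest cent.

CRR parameters: u = e^(σ√Δt) = e^(0.2·√0.5) = 1.1519, d = 1/u = 0.8681
Per-period rate: rΔt = 0.07·0.5 = 0.035, so R = e^0.035 = 1.0356
Risk-neutral probability p = (e^0.035 − 0.8681)/(1.1519 − 0.8681) = 0.1675/0.2838 = 0.5902
Terminal stock prices: S_uu = 33.17, S_ud = 25, S_dd = 18.84
Terminal payoffs (K − S): max(-8.172, 0) = 0, max(0, 0) = 0, max(6.159, 0) = 6.159
Node u (S = 28.8): V_u = e^(−0.035)·[0.5902·0.0000 + 0.4098·0.0000] = 0.0000
Node d (S = 21.7): V_d = e^(−0.035)·[0.5902·0.0000 + 0.4098·6.1590] = 2.4370
Node 0 (S = 25): V_0 = e^(−0.035)·[0.5902·0.0000 + 0.4098·2.4370] = 0.9643

€0.96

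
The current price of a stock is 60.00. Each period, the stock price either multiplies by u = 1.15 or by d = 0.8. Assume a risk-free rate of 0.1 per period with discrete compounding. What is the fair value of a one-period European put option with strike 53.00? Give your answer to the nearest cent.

Risk-neutral probability p = (1 + 0.1 − 0.8)/(1.15 − 0.8) = 0.3000/0.3500 = 0.8571
Terminal stock prices: S_u = 69, S_d = 48
Terminal payoffs (K − S): max(-16, 0) = 0, max(5, 0) = 5
Node 0 (S = 60): V_0 = 1/1.1·[0.8571·0.0000 + 0.1429·5.0000] = 0.6494

0.65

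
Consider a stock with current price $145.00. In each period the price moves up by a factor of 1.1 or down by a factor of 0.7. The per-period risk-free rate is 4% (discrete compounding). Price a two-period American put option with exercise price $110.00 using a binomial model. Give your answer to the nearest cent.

Risk-neutral probability p = (1 + 0.04 − 0.7)/(1.1 − 0.7) = 0.3400/0.4000 = 0.8500
Terminal stock prices: S_uu = 175.5, S_ud = 111.6, S_dd = 71.05
Terminal payoffs (K − S): max(-65.45, 0) = 0, max(-1.65, 0) = 0, max(38.95, 0) = 38.95
Node u (S = 159.5): continuation = 1/1.04·[0.8500·0.0000 + 0.1500·0.0000] = 0.0000; exercise value = 0.0000 ≤ continuation, so V_u = 0.0000
Node d (S = 101.5): continuation = 1/1.04·[0.8500·0.0000 + 0.1500·38.9500] = 5.6178; exercise value = 8.5000 > continuation, so V_d = 8.5000 (exercise)
Node 0 (S = 145): continuation = 1/1.04·[0.8500·0.0000 + 0.1500·8.5000] = 1.2260; exercise value = 0.0000 ≤ continuation, so V_0 = 1.2260

$1.23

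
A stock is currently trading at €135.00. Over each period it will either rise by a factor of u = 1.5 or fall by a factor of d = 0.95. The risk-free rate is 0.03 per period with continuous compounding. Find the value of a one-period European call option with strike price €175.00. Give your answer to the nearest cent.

€3.90

Risk-neutral probability p = (e^0.03 − 0.95)/(1.5 − 0.95) = 0.0805/0.5500 = 0.1463
Terminal stock prices: S_u = 202.5, S_d = 128.2
Terminal payoffs (S − K): max(27.5, 0) = 27.5, max(-46.75, 0) = 0
Node 0 (S = 135): V_0 = e^(−0.03)·[0.1463·27.5000 + 0.8537·0.0000] = 3.9038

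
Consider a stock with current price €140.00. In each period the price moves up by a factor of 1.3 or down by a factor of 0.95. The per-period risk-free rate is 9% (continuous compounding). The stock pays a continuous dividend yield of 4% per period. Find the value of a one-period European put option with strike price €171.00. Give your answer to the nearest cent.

€24.68

Per-period risk-free factor R = e^0.09 = 1.0942; dividend-adjusted growth = e^(0.09−0.04) = 1.0513.
Risk-neutral probability p = (1.0513 − 0.95)/(1.3 − 0.95) = 0.1013/0.3500 = 0.2893
Terminal stock prices: S_u = 182, S_d = 133
Terminal payoffs (K − S): max(-11, 0) = 0, max(38, 0) = 38
Node 0 (S = 140): V_0 = e^(−0.09)·[0.2893·0.0000 + 0.7107·38.0000] = 24.6806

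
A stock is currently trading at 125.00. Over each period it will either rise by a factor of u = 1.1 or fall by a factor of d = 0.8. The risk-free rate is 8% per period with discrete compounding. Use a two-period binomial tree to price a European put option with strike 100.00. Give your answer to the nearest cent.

0.08

Risk-neutral probability p = (1 + 0.08 − 0.8)/(1.1 − 0.8) = 0.2800/0.3000 = 0.9333
Terminal stock prices: S_uu = 151.3, S_ud = 110, S_dd = 80
Terminal payoffs (K − S): max(-51.25, 0) = 0, max(-10, 0) = 0, max(20, 0) = 20
Node u (S = 137.5): V_u = 1/1.08·[0.9333·0.0000 + 0.0667·0.0000] = 0.0000
Node d (S = 100): V_d = 1/1.08·[0.9333·0.0000 + 0.0667·20.0000] = 1.2346
Node 0 (S = 125): V_0 = 1/1.08·[0.9333·0.0000 + 0.0667·1.2346] = 0.0762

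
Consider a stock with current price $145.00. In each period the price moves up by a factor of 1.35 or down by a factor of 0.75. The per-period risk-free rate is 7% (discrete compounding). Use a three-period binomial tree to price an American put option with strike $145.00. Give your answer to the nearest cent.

Risk-neutral probability p = (1 + 0.07 − 0.75)/(1.35 − 0.75) = 0.3200/0.6000 = 0.5333
Terminal stock prices: S_uuu = 356.8, S_uud = 198.2, S_udd = 110.1, S_ddd = 61.17
Terminal payoffs (K − S): max(-211.8, 0) = 0, max(-53.2, 0) = 0, max(34.89, 0) = 34.89, max(83.83, 0) = 83.83
Node uu (S = 264.3): continuation = 1/1.07·[0.5333·0.0000 + 0.4667·0.0000] = 0.0000; exercise value = 0.0000 ≤ continuation, so V_uu = 0.0000
Node ud (S = 146.8): continuation = 1/1.07·[0.5333·0.0000 + 0.4667·34.8906] = 15.2171; exercise value = 0.0000 ≤ continuation, so V_ud = 15.2171
Node dd (S = 81.56): continuation = 1/1.07·[0.5333·34.8906 + 0.4667·83.8281] = 53.9515; exercise value = 63.4375 > continuation, so V_dd = 63.4375 (exercise)
Node u (S = 195.8): continuation = 1/1.07·[0.5333·0.0000 + 0.4667·15.2171] = 6.6367; exercise value = 0.0000 ≤ continuation, so V_u = 6.6367
Node d (S = 108.8): continuation = 1/1.07·[0.5333·15.2171 + 0.4667·63.4375] = 35.2523; exercise value = 36.2500 > continuation, so V_d = 36.2500 (exercise)
Node 0 (S = 145): continuation = 1/1.07·[0.5333·6.6367 + 0.4667·36.2500] = 19.1180; exercise value = 0.0000 ≤ continuation, so V_0 = 19.1180

$19.12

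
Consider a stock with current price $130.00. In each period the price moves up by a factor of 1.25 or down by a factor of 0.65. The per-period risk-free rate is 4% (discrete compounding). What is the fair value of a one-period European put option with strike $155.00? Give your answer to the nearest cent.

$23.73

Risk-neutral probability p = (1 + 0.04 − 0.65)/(1.25 − 0.65) = 0.3900/0.6000 = 0.6500
Terminal stock prices: S_u = 162.5, S_d = 84.5
Terminal payoffs (K − S): max(-7.5, 0) = 0, max(70.5, 0) = 70.5
Node 0 (S = 130): V_0 = 1/1.04·[0.6500·0.0000 + 0.3500·70.5000] = 23.7260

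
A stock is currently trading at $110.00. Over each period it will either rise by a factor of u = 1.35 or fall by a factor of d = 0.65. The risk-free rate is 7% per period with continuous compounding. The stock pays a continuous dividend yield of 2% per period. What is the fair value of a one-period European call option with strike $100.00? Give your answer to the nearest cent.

$25.92

Per-period risk-free factor R = e^0.07 = 1.0725; dividend-adjusted growth = e^(0.07−0.02) = 1.0513.
Risk-neutral probability p = (1.0513 − 0.65)/(1.35 − 0.65) = 0.4013/0.7000 = 0.5732
Terminal stock prices: S_u = 148.5, S_d = 71.5
Terminal payoffs (S − K): max(48.5, 0) = 48.5, max(-28.5, 0) = 0
Node 0 (S = 110): V_0 = e^(−0.07)·[0.5732·48.5000 + 0.4268·0.0000] = 25.9227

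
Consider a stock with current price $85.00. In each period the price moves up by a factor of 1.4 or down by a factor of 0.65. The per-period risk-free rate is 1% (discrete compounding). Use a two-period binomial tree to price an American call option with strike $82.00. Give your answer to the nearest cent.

Risk-neutral probability p = (1 + 0.01 − 0.65)/(1.4 − 0.65) = 0.3600/0.7500 = 0.4800
Terminal stock prices: S_uu = 166.6, S_ud = 77.35, S_dd = 35.91
Terminal payoffs (S − K): max(84.6, 0) = 84.6, max(-4.65, 0) = 0, max(-46.09, 0) = 0
Node u (S = 119): continuation = 1/1.01·[0.4800·84.6000 + 0.5200·0.0000] = 40.2059; exercise value = 37.0000 ≤ continuation, so V_u = 40.2059
Node d (S = 55.25): continuation = 1/1.01·[0.4800·0.0000 + 0.5200·0.0000] = 0.0000; exercise value = 0.0000 ≤ continuation, so V_d = 0.0000
Node 0 (S = 85): continuation = 1/1.01·[0.4800·40.2059 + 0.5200·0.0000] = 19.1078; exercise value = 3.0000 ≤ continuation, so V_0 = 19.1078

$19.11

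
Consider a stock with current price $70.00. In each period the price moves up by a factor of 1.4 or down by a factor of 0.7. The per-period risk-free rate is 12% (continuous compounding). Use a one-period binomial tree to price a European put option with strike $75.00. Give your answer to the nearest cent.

Risk-neutral probability p = (e^0.12 − 0.7)/(1.4 − 0.7) = 0.4275/0.7000 = 0.6107
Terminal stock prices: S_u = 98, S_d = 49
Terminal payoffs (K − S): max(-23, 0) = 0, max(26, 0) = 26
Node 0 (S = 70): V_0 = e^(−0.12)·[0.6107·0.0000 + 0.3893·26.0000] = 8.9770

$8.98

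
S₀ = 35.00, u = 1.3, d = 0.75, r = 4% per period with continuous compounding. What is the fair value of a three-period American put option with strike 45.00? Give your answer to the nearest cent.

Risk-neutral probability p = (e^0.04 − 0.75)/(1.3 − 0.75) = 0.2908/0.5500 = 0.5287
Terminal stock prices: S_uuu = 76.89, S_uud = 44.36, S_udd = 25.59, S_ddd = 14.77
Terminal payoffs (K − S): max(-31.89, 0) = 0, max(0.6375, 0) = 0.6375, max(19.41, 0) = 19.41, max(30.23, 0) = 30.23
Node uu (S = 59.15): continuation = e^(−0.04)·[0.5287·0.0000 + 0.4713·0.6375] = 0.2886; exercise value = 0.0000 ≤ continuation, so V_uu = 0.2886
Node ud (S = 34.12): continuation = e^(−0.04)·[0.5287·0.6375 + 0.4713·19.4062] = 9.1105; exercise value = 10.8750 > continuation, so V_ud = 10.8750 (exercise)
Node dd (S = 19.69): continuation = e^(−0.04)·[0.5287·19.4062 + 0.4713·30.2344] = 23.5480; exercise value = 25.3125 > continuation, so V_dd = 25.3125 (exercise)
Node u (S = 45.5): continuation = e^(−0.04)·[0.5287·0.2886 + 0.4713·10.8750] = 5.0706; exercise value = 0.0000 ≤ continuation, so V_u = 5.0706
Node d (S = 26.25): continuation = e^(−0.04)·[0.5287·10.8750 + 0.4713·25.3125] = 16.9855; exercise value = 18.7500 > continuation, so V_d = 18.7500 (exercise)
Node 0 (S = 35): continuation = e^(−0.04)·[0.5287·5.0706 + 0.4713·18.7500] = 11.0655; exercise value = 10.0000 ≤ continuation, so V_0 = 11.0655

11.07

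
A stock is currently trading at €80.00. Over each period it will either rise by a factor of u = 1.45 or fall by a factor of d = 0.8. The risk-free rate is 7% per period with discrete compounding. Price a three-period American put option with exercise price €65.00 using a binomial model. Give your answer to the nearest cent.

Risk-neutral probability p = (1 + 0.07 − 0.8)/(1.45 − 0.8) = 0.2700/0.6500 = 0.4154
Terminal stock prices: S_uuu = 243.9, S_uud = 134.6, S_udd = 74.24, S_ddd = 40.96
Terminal payoffs (K − S): max(-178.9, 0) = 0, max(-69.56, 0) = 0, max(-9.24, 0) = 0, max(24.04, 0) = 24.04
Node uu (S = 168.2): continuation = 1/1.07·[0.4154·0.0000 + 0.5846·0.0000] = 0.0000; exercise value = 0.0000 ≤ continuation, so V_uu = 0.0000
Node ud (S = 92.8): continuation = 1/1.07·[0.4154·0.0000 + 0.5846·0.0000] = 0.0000; exercise value = 0.0000 ≤ continuation, so V_ud = 0.0000
Node dd (S = 51.2): continuation = 1/1.07·[0.4154·0.0000 + 0.5846·24.0400] = 13.1347; exercise value = 13.8000 > continuation, so V_dd = 13.8000 (exercise)
Node u (S = 116): continuation = 1/1.07·[0.4154·0.0000 + 0.5846·0.0000] = 0.0000; exercise value = 0.0000 ≤ continuation, so V_u = 0.0000
Node d (S = 64): continuation = 1/1.07·[0.4154·0.0000 + 0.5846·13.8000] = 7.5399; exercise value = 1.0000 ≤ continuation, so V_d = 7.5399
Node 0 (S = 80): continuation = 1/1.07·[0.4154·0.0000 + 0.5846·7.5399] = 4.1196; exercise value = 0.0000 ≤ continuation, so V_0 = 4.1196

€4.12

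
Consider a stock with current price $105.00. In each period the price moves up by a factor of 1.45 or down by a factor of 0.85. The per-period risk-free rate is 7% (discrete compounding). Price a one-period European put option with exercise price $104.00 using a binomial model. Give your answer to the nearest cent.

Risk-neutral probability p = (1 + 0.07 − 0.85)/(1.45 − 0.85) = 0.2200/0.6000 = 0.3667
Terminal stock prices: S_u = 152.2, S_d = 89.25
Terminal payoffs (K − S): max(-48.25, 0) = 0, max(14.75, 0) = 14.75
Node 0 (S = 105): V_0 = 1/1.07·[0.3667·0.0000 + 0.6333·14.7500] = 8.7305

$8.73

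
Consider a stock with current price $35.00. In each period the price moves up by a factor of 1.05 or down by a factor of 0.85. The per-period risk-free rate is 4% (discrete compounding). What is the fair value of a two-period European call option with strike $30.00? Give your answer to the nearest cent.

$7.27

Risk-neutral probability p = (1 + 0.04 − 0.85)/(1.05 − 0.85) = 0.1900/0.2000 = 0.9500
Terminal stock prices: S_uu = 38.59, S_ud = 31.24, S_dd = 25.29
Terminal payoffs (S − K): max(8.587, 0) = 8.587, max(1.238, 0) = 1.238, max(-4.713, 0) = 0
Node u (S = 36.75): V_u = 1/1.04·[0.9500·8.5875 + 0.0500·1.2375] = 7.9038
Node d (S = 29.75): V_d = 1/1.04·[0.9500·1.2375 + 0.0500·0.0000] = 1.1304
Node 0 (S = 35): V_0 = 1/1.04·[0.9500·7.9038 + 0.0500·1.1304] = 7.2742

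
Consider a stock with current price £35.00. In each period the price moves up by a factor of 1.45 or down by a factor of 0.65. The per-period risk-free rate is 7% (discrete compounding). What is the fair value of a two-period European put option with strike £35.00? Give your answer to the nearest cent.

£4.86

Risk-neutral probability p = (1 + 0.07 − 0.65)/(1.45 − 0.65) = 0.4200/0.8000 = 0.5250
Terminal stock prices: S_uu = 73.59, S_ud = 32.99, S_dd = 14.79
Terminal payoffs (K − S): max(-38.59, 0) = 0, max(2.012, 0) = 2.012, max(20.21, 0) = 20.21
Node u (S = 50.75): V_u = 1/1.07·[0.5250·0.0000 + 0.4750·2.0125] = 0.8934
Node d (S = 22.75): V_d = 1/1.07·[0.5250·2.0125 + 0.4750·20.2125] = 9.9603
Node 0 (S = 35): V_0 = 1/1.07·[0.5250·0.8934 + 0.4750·9.9603] = 4.8600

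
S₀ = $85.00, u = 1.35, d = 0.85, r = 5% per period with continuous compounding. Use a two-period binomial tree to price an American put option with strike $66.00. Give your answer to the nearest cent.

Risk-neutral probability p = (e^0.05 − 0.85)/(1.35 − 0.85) = 0.2013/0.5000 = 0.4025
Terminal stock prices: S_uu = 154.9, S_ud = 97.54, S_dd = 61.41
Terminal payoffs (K − S): max(-88.91, 0) = 0, max(-31.54, 0) = 0, max(4.588, 0) = 4.588
Node u (S = 114.8): continuation = e^(−0.05)·[0.4025·0.0000 + 0.5975·0.0000] = 0.0000; exercise value = 0.0000 ≤ continuation, so V_u = 0.0000
Node d (S = 72.25): continuation = e^(−0.05)·[0.4025·0.0000 + 0.5975·4.5875] = 2.6072; exercise value = 0.0000 ≤ continuation, so V_d = 2.6072
Node 0 (S = 85): continuation = e^(−0.05)·[0.4025·0.0000 + 0.5975·2.6072] = 1.4817; exercise value = 0.0000 ≤ continuation, so V_0 = 1.4817

$1.48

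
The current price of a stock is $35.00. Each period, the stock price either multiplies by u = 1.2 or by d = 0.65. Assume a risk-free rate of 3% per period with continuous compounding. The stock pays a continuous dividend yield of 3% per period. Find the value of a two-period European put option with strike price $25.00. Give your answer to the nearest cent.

$1.27

Per-period risk-free factor R = e^0.03 = 1.0305; dividend-adjusted growth = e^(0.03−0.03) = 1.0000.
Risk-neutral probability p = (1.0000 − 0.65)/(1.2 − 0.65) = 0.3500/0.5500 = 0.6364
Terminal stock prices: S_uu = 50.4, S_ud = 27.3, S_dd = 14.79
Terminal payoffs (K − S): max(-25.4, 0) = 0, max(-2.3, 0) = 0, max(10.21, 0) = 10.21
Node u (S = 42): V_u = e^(−0.03)·[0.6364·0.0000 + 0.3636·0.0000] = 0.0000
Node d (S = 22.75): V_d = e^(−0.03)·[0.6364·0.0000 + 0.3636·10.2125] = 3.6039
Node 0 (S = 35): V_0 = e^(−0.03)·[0.6364·0.0000 + 0.3636·3.6039] = 1.2718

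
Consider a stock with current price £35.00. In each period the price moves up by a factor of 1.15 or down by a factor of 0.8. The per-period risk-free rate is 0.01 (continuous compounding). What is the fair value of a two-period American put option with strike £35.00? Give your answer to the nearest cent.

£3.43

Risk-neutral probability p = (e^0.01 − 0.8)/(1.15 − 0.8) = 0.2101/0.3500 = 0.6001
Terminal stock prices: S_uu = 46.29, S_ud = 32.2, S_dd = 22.4
Terminal payoffs (K − S): max(-11.29, 0) = 0, max(2.8, 0) = 2.8, max(12.6, 0) = 12.6
Node u (S = 40.25): continuation = e^(−0.01)·[0.6001·0.0000 + 0.3999·2.8000] = 1.1085; exercise value = 0.0000 ≤ continuation, so V_u = 1.1085
Node d (S = 28): continuation = e^(−0.01)·[0.6001·2.8000 + 0.3999·12.6000] = 6.6517; exercise value = 7.0000 > continuation, so V_d = 7.0000 (exercise)
Node 0 (S = 35): continuation = e^(−0.01)·[0.6001·1.1085 + 0.3999·7.0000] = 3.4298; exercise value = 0.0000 ≤ continuation, so V_0 = 3.4298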